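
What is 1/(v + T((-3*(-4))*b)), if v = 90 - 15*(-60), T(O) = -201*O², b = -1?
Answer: -1/27954 ≈ -3.5773e-5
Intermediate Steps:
v = 990 (v = 90 + 900 = 990)
1/(v + T((-3*(-4))*b)) = 1/(990 - 201*(-3*(-4)*(-1))²) = 1/(990 - 201*(12*(-1))²) = 1/(990 - 201*(-12)²) = 1/(990 - 201*144) = 1/(990 - 28944) = 1/(-27954) = -1/27954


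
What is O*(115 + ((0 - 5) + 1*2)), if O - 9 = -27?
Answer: -2016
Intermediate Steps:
O = -18 (O = 9 - 27 = -18)
O*(115 + ((0 - 5) + 1*2)) = -18*(115 + ((0 - 5) + 1*2)) = -18*(115 + (-5 + 2)) = -18*(115 - 3) = -18*112 = -2016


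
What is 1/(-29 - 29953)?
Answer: -1/29982 ≈ -3.3353e-5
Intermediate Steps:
1/(-29 - 29953) = 1/(-29982) = -1/29982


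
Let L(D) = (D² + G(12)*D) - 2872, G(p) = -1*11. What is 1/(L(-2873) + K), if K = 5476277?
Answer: 1/13759137 ≈ 7.2679e-8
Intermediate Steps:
G(p) = -11
L(D) = -2872 + D² - 11*D (L(D) = (D² - 11*D) - 2872 = -2872 + D² - 11*D)
1/(L(-2873) + K) = 1/((-2872 + (-2873)² - 11*(-2873)) + 5476277) = 1/((-2872 + 8254129 + 31603) + 5476277) = 1/(8282860 + 5476277) = 1/13759137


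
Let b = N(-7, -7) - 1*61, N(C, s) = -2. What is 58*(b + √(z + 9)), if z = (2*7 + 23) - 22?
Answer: -3654 + 116*√6 ≈ -3369.9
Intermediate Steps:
z = 15 (z = (14 + 23) - 22 = 37 - 22 = 15)
b = -63 (b = -2 - 1*61 = -2 - 61 = -63)
58*(b + √(z + 9)) = 58*(-63 + √(15 + 9)) = 58*(-63 + √24) = 58*(-63 + 2*√6) = -3654 + 116*√6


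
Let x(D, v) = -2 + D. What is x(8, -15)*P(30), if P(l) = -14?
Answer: -84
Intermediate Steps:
x(8, -15)*P(30) = (-2 + 8)*(-14) = 6*(-14) = -84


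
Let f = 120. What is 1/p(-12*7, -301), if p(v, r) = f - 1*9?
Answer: 1/111 ≈ 0.0090090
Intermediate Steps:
p(v, r) = 111 (p(v, r) = 120 - 1*9 = 120 - 9 = 111)
1/p(-12*7, -301) = 1/111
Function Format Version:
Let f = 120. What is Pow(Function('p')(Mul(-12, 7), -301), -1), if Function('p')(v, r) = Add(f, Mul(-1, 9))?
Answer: Rational(1, 111) ≈ 0.0090090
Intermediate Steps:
Function('p')(v, r) = 111 (Function('p')(v, r) = Add(120, Mul(-1, 9)) = Add(120, -9) = 111)
Pow(Function('p')(Mul(-12, 7), -301), -1) = Pow(111, -1) = Rational(1, 111)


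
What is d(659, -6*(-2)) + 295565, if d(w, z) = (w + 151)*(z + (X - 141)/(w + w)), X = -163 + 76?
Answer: 201090475/659 ≈ 3.0515e+5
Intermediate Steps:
X = -87
d(w, z) = (151 + w)*(z - 114/w) (d(w, z) = (w + 151)*(z + (-87 - 141)/(w + w)) = (151 + w)*(z - 228*1/(2*w)) = (151 + w)*(z - 114/w))
d(659, -6*(-2)) + 295565 = (-114 - 17214/659 + 151*(-6*(-2)) + 659*(-6*(-2))) + 295565 = (-114 - 17214*1/659 + 151*12 + 659*12) + 295565 = (-114 - 17214/659 + 1812 + 7908) + 295565 = 6313140/659 + 295565 = 201090475/659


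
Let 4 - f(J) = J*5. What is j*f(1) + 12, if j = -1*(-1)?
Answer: 11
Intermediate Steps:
f(J) = 4 - 5*J (f(J) = 4 - J*5 = 4 - 5*J)
j = 1
j*f(1) + 12 = 1*(4 - 5*1) + 12 = 1*(4 - 5) + 12 = 1*(-1) + 12 = -1 + 12 = 11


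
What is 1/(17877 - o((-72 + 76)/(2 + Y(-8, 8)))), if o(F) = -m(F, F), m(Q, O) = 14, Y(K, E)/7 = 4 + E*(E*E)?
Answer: 1/17891 ≈ 5.5894e-5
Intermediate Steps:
Y(K, E) = 28 + 7*E³ (Y(K, E) = 7*(4 + E*(E*E)) = 7*(4 + E*E²) = 7*(4 + E³) = 28 + 7*E³)
o(F) = -14 (o(F) = -1*14 = -14)
1/(17877 - o((-72 + 76)/(2 + Y(-8, 8)))) = 1/(17877 - 1*(-14)) = 1/(17877 + 14) = 1/17891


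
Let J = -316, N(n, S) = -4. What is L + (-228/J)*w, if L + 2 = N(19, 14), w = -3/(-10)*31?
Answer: 561/790 ≈ 0.71013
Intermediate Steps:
w = 93/10 (w = -3*(-1/10)*31 = (3/10)*31 = 93/10 ≈ 9.3000)
L = -6 (L = -2 - 4 = -6)
L + (-228/J)*w = -6 - 228/(-316)*(93/10) = -6 - 228*(-1/316)*(93/10) = -6 + (57/79)*(93/10) = -6 + 5301/790 = 561/790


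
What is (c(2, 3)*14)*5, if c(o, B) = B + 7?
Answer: 700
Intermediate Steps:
c(o, B) = 7 + B
(c(2, 3)*14)*5 = ((7 + 3)*14)*5 = (10*14)*5 = 140*5 = 700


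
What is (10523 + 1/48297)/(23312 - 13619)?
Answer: 508229332/468142821 ≈ 1.0856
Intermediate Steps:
(10523 + 1/48297)/(23312 - 13619) = (10523 + 1/48297)/9693 = (508229332/48297)*(1/9693) = 508229332/468142821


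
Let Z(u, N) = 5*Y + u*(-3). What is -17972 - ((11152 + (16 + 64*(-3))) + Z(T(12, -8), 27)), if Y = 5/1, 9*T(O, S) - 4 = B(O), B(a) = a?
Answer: -86903/3 ≈ -28968.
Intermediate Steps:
T(O, S) = 4/9 + O/9
Y = 5 (Y = 5*1 = 5)
Z(u, N) = 25 - 3*u (Z(u, N) = 5*5 + u*(-3) = 25 - 3*u)
-17972 - ((11152 + (16 + 64*(-3))) + Z(T(12, -8), 27)) = -17972 - ((11152 + (16 + 64*(-3))) + (25 - 3*(4/9 + (⅑)*12))) = -17972 - ((11152 + (16 - 192)) + (25 - 3*(4/9 + 4/3))) = -17972 - ((11152 - 176) + (25 - 3*16/9)) = -17972 - (10976 + (25 - 16/3)) = -17972 - (10976 + 59/3) = -17972 - 1*32987/3 = -17972 - 32987/3 = -86903/3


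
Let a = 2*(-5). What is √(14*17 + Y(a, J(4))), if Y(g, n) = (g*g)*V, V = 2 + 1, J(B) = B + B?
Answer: √538 ≈ 23.195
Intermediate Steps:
J(B) = 2*B
a = -10
V = 3
Y(g, n) = 3*g² (Y(g, n) = (g*g)*3 = g²*3 = 3*g²)
√(14*17 + Y(a, J(4))) = √(14*17 + 3*(-10)²) = √(238 + 3*100) = √(238 + 300) = √538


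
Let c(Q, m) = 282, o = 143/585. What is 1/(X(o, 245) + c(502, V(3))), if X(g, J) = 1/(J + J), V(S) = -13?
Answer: 490/138181 ≈ 0.0035461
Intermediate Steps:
o = 11/45 (o = 143*(1/585) = 11/45 ≈ 0.24444)
X(g, J) = 1/(2*J)
1/(X(o, 245) + c(502, V(3))) = 1/((½)/245 + 282) = 1/((½)*(1/245) + 282) = 1/(1/490 + 282) = 1/(138181/490) = 490/138181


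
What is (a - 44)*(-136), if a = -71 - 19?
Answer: 18224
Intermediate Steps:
a = -90
(a - 44)*(-136) = (-90 - 44)*(-136) = -134*(-136) = 18224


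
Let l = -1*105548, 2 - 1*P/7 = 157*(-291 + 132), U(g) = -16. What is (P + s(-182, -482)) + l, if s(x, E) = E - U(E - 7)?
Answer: 68741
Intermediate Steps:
s(x, E) = 16 + E (s(x, E) = E - 1*(-16) = E + 16 = 16 + E)
P = 174755 (P = 14 - 1099*(-291 + 132) = 14 - 1099*(-159) = 14 - 7*(-24963) = 14 + 174741 = 174755)
l = -105548
(P + s(-182, -482)) + l = (174755 + (16 - 482)) - 105548 = (174755 - 466) - 105548 = 174289 - 105548 = 68741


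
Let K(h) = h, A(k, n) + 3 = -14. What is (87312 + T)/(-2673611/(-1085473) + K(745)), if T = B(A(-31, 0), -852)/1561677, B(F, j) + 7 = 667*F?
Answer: 24667940338922549/211178031563382 ≈ 116.81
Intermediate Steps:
A(k, n) = -17 (A(k, n) = -3 - 14 = -17)
B(F, j) = -7 + 667*F
T = -3782/520559 (T = (-7 + 667*(-17))/1561677 = (-7 - 11339)*(1/1561677) = -11346*1/1561677 = -3782/520559 ≈ -0.0072653)
(87312 + T)/(-2673611/(-1085473) + K(745)) = (87312 - 3782/520559)/(-2673611/(-1085473) + 745) = 45451043626/(520559*(-2673611*(-1/1085473) + 745)) = 45451043626/(520559*(2673611/1085473 + 745)) = 45451043626/(520559*(811350996/1085473)) = (45451043626/520559)*(1085473/811350996) = 24667940338922549/211178031563382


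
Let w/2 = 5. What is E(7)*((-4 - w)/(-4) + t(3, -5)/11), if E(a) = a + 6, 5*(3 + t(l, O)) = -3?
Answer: 4537/110 ≈ 41.245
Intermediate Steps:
w = 10 (w = 2*5 = 10)
t(l, O) = -18/5 (t(l, O) = -3 + (1/5)*(-3) = -3 - 3/5 = -18/5)
E(a) = 6 + a
E(7)*((-4 - w)/(-4) + t(3, -5)/11) = (6 + 7)*((-4 - 1*10)/(-4) - 18/5/11) = 13*((-4 - 10)*(-1/4) - 18/5*1/11) = 13*(-14*(-1/4) - 18/55) = 13*(7/2 - 18/55) = 13*(349/110) = 4537/110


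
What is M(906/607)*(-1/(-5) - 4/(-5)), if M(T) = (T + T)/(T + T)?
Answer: 1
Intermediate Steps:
M(T) = 1 (M(T) = (2*T)/((2*T)) = (2*T)*(1/(2*T)) = 1)
M(906/607)*(-1/(-5) - 4/(-5)) = 1*(-1/(-5) - 4/(-5)) = 1*(-1*(-⅕) - 4*(-⅕)) = 1*(⅕ + ⅘) = 1*1 = 1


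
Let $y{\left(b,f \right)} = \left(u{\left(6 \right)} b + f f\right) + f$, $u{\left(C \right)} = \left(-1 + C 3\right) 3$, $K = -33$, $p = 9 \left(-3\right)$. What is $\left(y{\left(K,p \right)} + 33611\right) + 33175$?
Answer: $65805$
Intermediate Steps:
$p = -27$
$u{\left(C \right)} = -3 + 9 C$ ($u{\left(C \right)} = \left(-1 + 3 C\right) 3 = -3 + 9 C$)
$y{\left(b,f \right)} = f + f^{2} + 51 b$ ($y{\left(b,f \right)} = \left(\left(-3 + 9 \cdot 6\right) b + f f\right) + f = \left(\left(-3 + 54\right) b + f^{2}\right) + f = \left(51 b + f^{2}\right) + f = \left(f^{2} + 51 b\right) + f = f + f^{2} + 51 b$)
$\left(y{\left(K,p \right)} + 33611\right) + 33175 = \left(\left(-27 + \left(-27\right)^{2} + 51 \left(-33\right)\right) + 33611\right) + 33175 = \left(\left(-27 + 729 - 1683\right) + 33611\right) + 33175 = \left(-981 + 33611\right) + 33175 = 32630 + 33175 = 65805$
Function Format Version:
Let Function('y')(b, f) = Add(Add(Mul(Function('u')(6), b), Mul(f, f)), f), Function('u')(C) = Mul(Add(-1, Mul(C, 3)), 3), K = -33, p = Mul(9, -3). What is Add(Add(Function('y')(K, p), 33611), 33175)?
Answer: 65805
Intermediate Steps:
p = -27
Function('u')(C) = Add(-3, Mul(9, C)) (Function('u')(C) = Mul(Add(-1, Mul(3, C)), 3) = Add(-3, Mul(9, C)))
Function('y')(b, f) = Add(f, Pow(f, 2), Mul(51, b)) (Function('y')(b, f) = Add(Add(Mul(Add(-3, Mul(9, 6)), b), Mul(f, f)), f) = Add(Add(Mul(Add(-3, 54), b), Pow(f, 2)), f) = Add(Add(Mul(51, b), Pow(f, 2)), f) = Add(Add(Pow(f, 2), Mul(51, b)), f) = Add(f, Pow(f, 2), Mul(51, b)))
Add(Add(Function('y')(K, p), 33611), 33175) = Add(Add(Add(-27, Pow(-27, 2), Mul(51, -33)), 33611), 33175) = Add(Add(Add(-27, 729, -1683), 33611), 33175) = Add(Add(-981, 33611), 33175) = Add(32630, 33175) = 65805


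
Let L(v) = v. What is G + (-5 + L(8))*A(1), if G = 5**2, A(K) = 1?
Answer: 28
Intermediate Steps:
G = 25
G + (-5 + L(8))*A(1) = 25 + (-5 + 8)*1 = 25 + 3*1 = 25 + 3 = 28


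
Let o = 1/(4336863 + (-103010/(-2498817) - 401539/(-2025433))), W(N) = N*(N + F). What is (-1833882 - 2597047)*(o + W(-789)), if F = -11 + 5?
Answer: -61005218019097045684116516654189/21949673301618241436 ≈ -2.7793e+12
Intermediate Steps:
F = -6
W(N) = N*(-6 + N) (W(N) = N*(N - 6) = N*(-6 + N))
o = 5061186412761/21949673301618241436 (o = 1/(4336863 + (-103010*(-1/2498817) - 401539*(-1/2025433))) = 1/(4336863 + (103010/2498817 + 401539/2025433)) = 1/(4336863 + 1212012332693/5061186412761) = 1/(21949673301618241436/5061186412761) = 5061186412761/21949673301618241436 ≈ 2.3058e-7)
(-1833882 - 2597047)*(o + W(-789)) = (-1833882 - 2597047)*(5061186412761/21949673301618241436 - 789*(-6 - 789)) = -4430929*(5061186412761/21949673301618241436 - 789*(-795)) = -4430929*(5061186412761/21949673301618241436 + 627255) = -4430929*13768042326811611218350941/21949673301618241436 = -61005218019097045684116516654189/21949673301618241436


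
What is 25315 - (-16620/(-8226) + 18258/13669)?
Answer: 474345242837/18740199 ≈ 25312.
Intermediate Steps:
25315 - (-16620/(-8226) + 18258/13669) = 25315 - (-16620*(-1/8226) + 18258*(1/13669)) = 25315 - (2770/1371 + 18258/13669) = 25315 - 1*62894848/18740199 = 25315 - 62894848/18740199 = 474345242837/18740199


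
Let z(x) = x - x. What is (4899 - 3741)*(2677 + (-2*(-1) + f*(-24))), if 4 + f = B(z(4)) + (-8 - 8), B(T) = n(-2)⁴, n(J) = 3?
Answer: 1406970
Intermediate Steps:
z(x) = 0
B(T) = 81 (B(T) = 3⁴ = 81)
f = 61 (f = -4 + (81 + (-8 - 8)) = -4 + (81 - 16) = -4 + 65 = 61)
(4899 - 3741)*(2677 + (-2*(-1) + f*(-24))) = (4899 - 3741)*(2677 + (-2*(-1) + 61*(-24))) = 1158*(2677 + (2 - 1464)) = 1158*(2677 - 1462) = 1158*1215 = 1406970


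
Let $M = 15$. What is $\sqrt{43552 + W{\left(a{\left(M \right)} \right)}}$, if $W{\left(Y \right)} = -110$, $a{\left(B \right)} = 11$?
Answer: $\sqrt{43442} \approx 208.43$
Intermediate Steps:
$\sqrt{43552 + W{\left(a{\left(M \right)} \right)}} = \sqrt{43552 - 110} = \sqrt{43442}$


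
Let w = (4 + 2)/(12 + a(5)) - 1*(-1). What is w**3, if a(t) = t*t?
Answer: 79507/50653 ≈ 1.5696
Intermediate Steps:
a(t) = t**2
w = 43/37 (w = (4 + 2)/(12 + 5**2) - 1*(-1) = 6/(12 + 25) + 1 = 6/37 + 1 = 43/37 ≈ 1.1622)
w**3 = (43/37)**3 = 79507/50653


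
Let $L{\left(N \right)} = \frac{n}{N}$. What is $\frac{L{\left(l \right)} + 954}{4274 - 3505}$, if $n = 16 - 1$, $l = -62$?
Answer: $\frac{59133}{47678} \approx 1.2403$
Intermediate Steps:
$n = 15$ ($n = 16 - 1 = 15$)
$L{\left(N \right)} = \frac{15}{N}$
$\frac{L{\left(l \right)} + 954}{4274 - 3505} = \frac{\frac{15}{-62} + 954}{4274 - 3505} = \frac{15 \left(- \frac{1}{62}\right) + 954}{769} = \left(- \frac{15}{62} + 954\right) \frac{1}{769} = \frac{59133}{62} \cdot \frac{1}{769} = \frac{59133}{47678}$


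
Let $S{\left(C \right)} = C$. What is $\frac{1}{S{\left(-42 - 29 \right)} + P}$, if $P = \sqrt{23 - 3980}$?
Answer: $- \frac{71}{8998} - \frac{i \sqrt{3957}}{8998} \approx -0.0078906 - 0.006991 i$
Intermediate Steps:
$P = i \sqrt{3957}$ ($P = \sqrt{-3957} = i \sqrt{3957} \approx 62.905 i$)
$\frac{1}{S{\left(-42 - 29 \right)} + P} = \frac{1}{\left(-42 - 29\right) + i \sqrt{3957}} = \frac{1}{-71 + i \sqrt{3957}}$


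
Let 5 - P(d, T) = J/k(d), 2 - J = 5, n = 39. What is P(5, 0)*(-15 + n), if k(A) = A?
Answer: 672/5 ≈ 134.40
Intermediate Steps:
J = -3 (J = 2 - 1*5 = 2 - 5 = -3)
P(d, T) = 5 + 3/d (P(d, T) = 5 - (-3)/d = 5 + 3/d)
P(5, 0)*(-15 + n) = (5 + 3/5)*(-15 + 39) = (5 + 3*(1/5))*24 = (5 + 3/5)*24 = (28/5)*24 = 672/5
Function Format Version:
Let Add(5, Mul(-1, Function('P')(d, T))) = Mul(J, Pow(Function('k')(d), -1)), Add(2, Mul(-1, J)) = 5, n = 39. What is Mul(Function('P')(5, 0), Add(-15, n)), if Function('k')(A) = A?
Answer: Rational(672, 5) ≈ 134.40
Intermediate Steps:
J = -3 (J = Add(2, Mul(-1, 5)) = Add(2, -5) = -3)
Function('P')(d, T) = Add(5, Mul(3, Pow(d, -1))) (Function('P')(d, T) = Add(5, Mul(-1, Mul(-3, Pow(d, -1)))) = Add(5, Mul(3, Pow(d, -1))))
Mul(Function('P')(5, 0), Add(-15, n)) = Mul(Add(5, Mul(3, Pow(5, -1))), Add(-15, 39)) = Mul(Add(5, Mul(3, Rational(1, 5))), 24) = Mul(Add(5, Rational(3, 5)), 24) = Mul(Rational(28, 5), 24) = Rational(672, 5)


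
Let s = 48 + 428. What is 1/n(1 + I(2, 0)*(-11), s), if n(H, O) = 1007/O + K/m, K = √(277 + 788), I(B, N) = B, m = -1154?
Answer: 159583523428/337545993661 + 65367176*√1065/337545993661 ≈ 0.47910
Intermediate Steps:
K = √1065 ≈ 32.634
s = 476
n(H, O) = 1007/O - √1065/1154 (n(H, O) = 1007/O + √1065/(-1154) = 1007/O + √1065*(-1/1154) = 1007/O - √1065/1154)
1/n(1 + I(2, 0)*(-11), s) = 1/(1007/476 - √1065/1154)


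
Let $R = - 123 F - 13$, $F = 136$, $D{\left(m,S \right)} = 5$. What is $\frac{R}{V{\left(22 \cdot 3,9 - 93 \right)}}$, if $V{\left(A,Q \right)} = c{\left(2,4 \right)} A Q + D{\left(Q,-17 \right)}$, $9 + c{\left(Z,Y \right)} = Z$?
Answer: $- \frac{16741}{38813} \approx -0.43132$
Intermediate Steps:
$c{\left(Z,Y \right)} = -9 + Z$
$V{\left(A,Q \right)} = 5 - 7 A Q$ ($V{\left(A,Q \right)} = \left(-9 + 2\right) A Q + 5 = - 7 A Q + 5 = 5 - 7 A Q$)
$R = -16741$ ($R = \left(-123\right) 136 - 13 = -16728 - 13 = -16741$)
$\frac{R}{V{\left(22 \cdot 3,9 - 93 \right)}} = - \frac{16741}{5 - 7 \cdot 22 \cdot 3 \left(9 - 93\right)} = - \frac{16741}{5 - 462 \left(-84\right)} = - \frac{16741}{5 + 38808} = - \frac{16741}{38813}$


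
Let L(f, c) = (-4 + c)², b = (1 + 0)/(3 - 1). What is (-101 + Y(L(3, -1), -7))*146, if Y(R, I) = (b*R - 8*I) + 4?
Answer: -4161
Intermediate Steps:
b = ½ (b = 1/2 = 1*(½) = ½ ≈ 0.50000)
Y(R, I) = 4 + R/2 - 8*I (Y(R, I) = (R/2 - 8*I) + 4 = 4 + R/2 - 8*I)
(-101 + Y(L(3, -1), -7))*146 = (-101 + (4 + (-4 - 1)²/2 - 8*(-7)))*146 = (-101 + (4 + (½)*(-5)² + 56))*146 = (-101 + (4 + (½)*25 + 56))*146 = (-101 + (4 + 25/2 + 56))*146 = (-101 + 145/2)*146 = -57/2*146 = -4161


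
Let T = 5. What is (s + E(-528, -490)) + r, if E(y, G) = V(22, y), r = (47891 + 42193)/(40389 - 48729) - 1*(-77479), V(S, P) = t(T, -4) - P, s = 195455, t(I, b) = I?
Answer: 190052058/695 ≈ 2.7346e+5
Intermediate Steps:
V(S, P) = 5 - P
r = 53840398/695 (r = 90084/(-8340) + 77479 = 90084*(-1/8340) + 77479 = -7507/695 + 77479 = 53840398/695 ≈ 77468.)
E(y, G) = 5 - y
(s + E(-528, -490)) + r = (195455 + (5 - 1*(-528))) + 53840398/695 = (195455 + (5 + 528)) + 53840398/695 = (195455 + 533) + 53840398/695 = 195988 + 53840398/695 = 190052058/695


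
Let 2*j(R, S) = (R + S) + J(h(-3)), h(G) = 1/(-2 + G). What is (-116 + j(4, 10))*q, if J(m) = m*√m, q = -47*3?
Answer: 15369 + 141*I*√5/50 ≈ 15369.0 + 6.3057*I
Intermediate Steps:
q = -141
J(m) = m^(3/2)
j(R, S) = R/2 + S/2 - I*√5/50 (j(R, S) = ((R + S) + (1/(-2 - 3))^(3/2))/2 = ((R + S) + (1/(-5))^(3/2))/2 = ((R + S) + (-⅕)^(3/2))/2 = ((R + S) - I*√5/25)/2 = (R + S - I*√5/25)/2 = R/2 + S/2 - I*√5/50)
(-116 + j(4, 10))*q = (-116 + ((½)*4 + (½)*10 - I*√5/50))*(-141) = (-116 + (2 + 5 - I*√5/50))*(-141) = (-116 + (7 - I*√5/50))*(-141) = (-109 - I*√5/50)*(-141) = 15369 + 141*I*√5/50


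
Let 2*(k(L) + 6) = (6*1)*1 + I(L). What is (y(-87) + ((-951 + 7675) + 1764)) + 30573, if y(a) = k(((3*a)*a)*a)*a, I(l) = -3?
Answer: 78905/2 ≈ 39453.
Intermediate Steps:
k(L) = -9/2 (k(L) = -6 + ((6*1)*1 - 3)/2 = -6 + (6*1 - 3)/2 = -6 + (6 - 3)/2 = -6 + (½)*3 = -6 + 3/2 = -9/2)
y(a) = -9*a/2
(y(-87) + ((-951 + 7675) + 1764)) + 30573 = (-9/2*(-87) + ((-951 + 7675) + 1764)) + 30573 = (783/2 + (6724 + 1764)) + 30573 = (783/2 + 8488) + 30573 = 17759/2 + 30573 = 78905/2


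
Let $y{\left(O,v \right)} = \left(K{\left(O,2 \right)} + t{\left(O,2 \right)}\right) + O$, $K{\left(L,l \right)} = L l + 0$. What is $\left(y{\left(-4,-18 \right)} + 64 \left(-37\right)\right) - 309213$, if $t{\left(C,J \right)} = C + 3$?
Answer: $-311594$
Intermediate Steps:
$t{\left(C,J \right)} = 3 + C$
$K{\left(L,l \right)} = L l$
$y{\left(O,v \right)} = 3 + 4 O$ ($y{\left(O,v \right)} = \left(O 2 + \left(3 + O\right)\right) + O = \left(2 O + \left(3 + O\right)\right) + O = \left(3 + 3 O\right) + O = 3 + 4 O$)
$\left(y{\left(-4,-18 \right)} + 64 \left(-37\right)\right) - 309213 = \left(\left(3 + 4 \left(-4\right)\right) + 64 \left(-37\right)\right) - 309213 = \left(\left(3 - 16\right) - 2368\right) - 309213 = \left(-13 - 2368\right) - 309213 = -2381 - 309213 = -311594$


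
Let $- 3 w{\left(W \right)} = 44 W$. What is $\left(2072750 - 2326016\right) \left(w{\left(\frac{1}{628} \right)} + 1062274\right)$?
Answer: $- \frac{42238947312146}{157} \approx -2.6904 \cdot 10^{11}$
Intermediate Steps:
$w{\left(W \right)} = - \frac{44 W}{3}$
$\left(2072750 - 2326016\right) \left(w{\left(\frac{1}{628} \right)} + 1062274\right) = \left(2072750 - 2326016\right) \left(- \frac{44}{3 \cdot 628} + 1062274\right) = - 253266 \left(\left(- \frac{44}{3}\right) \frac{1}{628} + 1062274\right) = - 253266 \left(- \frac{11}{471} + 1062274\right) = \left(-253266\right) \frac{500331043}{471} = - \frac{42238947312146}{157}$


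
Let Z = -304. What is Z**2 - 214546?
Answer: -122130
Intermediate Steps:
Z**2 - 214546 = (-304)**2 - 214546 = 92416 - 214546 = -122130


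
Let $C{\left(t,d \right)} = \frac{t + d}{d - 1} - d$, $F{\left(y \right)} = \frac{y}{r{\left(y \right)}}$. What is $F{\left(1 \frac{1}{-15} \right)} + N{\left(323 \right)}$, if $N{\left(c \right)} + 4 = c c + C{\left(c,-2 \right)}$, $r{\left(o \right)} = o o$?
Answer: $104205$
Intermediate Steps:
$r{\left(o \right)} = o^{2}$
$F{\left(y \right)} = \frac{1}{y}$ ($F{\left(y \right)} = \frac{y}{y^{2}} = \frac{1}{y}$)
$C{\left(t,d \right)} = - d + \frac{d + t}{-1 + d}$ ($C{\left(t,d \right)} = \frac{d + t}{-1 + d} - d = - d + \frac{d + t}{-1 + d}$)
$N{\left(c \right)} = - \frac{4}{3} + c^{2} - \frac{c}{3}$ ($N{\left(c \right)} = -4 + \left(c c + \frac{c - \left(-2\right)^{2} + 2 \left(-2\right)}{-1 - 2}\right) = -4 + \left(c^{2} + \frac{c - 4 - 4}{-3}\right) = -4 + \left(c^{2} - \frac{c - 4 - 4}{3}\right) = -4 + \left(c^{2} - \frac{-8 + c}{3}\right) = -4 - \left(- \frac{8}{3} - c^{2} + \frac{c}{3}\right) = -4 + \left(\frac{8}{3} + c^{2} - \frac{c}{3}\right) = - \frac{4}{3} + c^{2} - \frac{c}{3}$)
$F{\left(1 \frac{1}{-15} \right)} + N{\left(323 \right)} = \frac{1}{1 \frac{1}{-15}} - \left(109 - 104329\right) = \frac{1}{1 \left(- \frac{1}{15}\right)} - -104220 = \frac{1}{- \frac{1}{15}} + 104220 = -15 + 104220 = 104205$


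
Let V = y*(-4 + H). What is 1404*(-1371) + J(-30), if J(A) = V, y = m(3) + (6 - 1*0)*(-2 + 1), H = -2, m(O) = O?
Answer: -1924866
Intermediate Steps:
y = -3 (y = 3 + (6 - 1*0)*(-2 + 1) = 3 + (6 + 0)*(-1) = 3 + 6*(-1) = 3 - 6 = -3)
V = 18 (V = -3*(-4 - 2) = -3*(-6) = 18)
J(A) = 18
1404*(-1371) + J(-30) = 1404*(-1371) + 18 = -1924884 + 18 = -1924866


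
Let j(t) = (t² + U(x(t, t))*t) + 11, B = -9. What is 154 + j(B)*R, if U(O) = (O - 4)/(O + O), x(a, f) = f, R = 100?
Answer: 8704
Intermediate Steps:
U(O) = (-4 + O)/(2*O) (U(O) = (-4 + O)/((2*O)) = (-4 + O)*(1/(2*O)) = (-4 + O)/(2*O))
j(t) = 9 + t² + t/2 (j(t) = (t² + ((-4 + t)/(2*t))*t) + 11 = (t² + (-2 + t/2)) + 11 = (-2 + t² + t/2) + 11 = 9 + t² + t/2)
154 + j(B)*R = 154 + (9 + (-9)² + (½)*(-9))*100 = 154 + (9 + 81 - 9/2)*100 = 154 + (171/2)*100 = 154 + 8550 = 8704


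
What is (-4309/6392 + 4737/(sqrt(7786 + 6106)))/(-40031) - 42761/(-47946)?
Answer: 89686985713/100560113736 - 4737*sqrt(3473)/278055326 ≈ 0.89087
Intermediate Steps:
(-4309/6392 + 4737/(sqrt(7786 + 6106)))/(-40031) - 42761/(-47946) = (-4309*1/6392 + 4737/(sqrt(13892)))*(-1/40031) - 42761*(-1/47946) = (-4309/6392 + 4737/((2*sqrt(3473))))*(-1/40031) + 701/786 = (-4309/6392 + 4737*(sqrt(3473)/6946))*(-1/40031) + 701/786 = (-4309/6392 + 4737*sqrt(3473)/6946)*(-1/40031) + 701/786 = (4309/255878152 - 4737*sqrt(3473)/278055326) + 701/786 = 89686985713/100560113736 - 4737*sqrt(3473)/278055326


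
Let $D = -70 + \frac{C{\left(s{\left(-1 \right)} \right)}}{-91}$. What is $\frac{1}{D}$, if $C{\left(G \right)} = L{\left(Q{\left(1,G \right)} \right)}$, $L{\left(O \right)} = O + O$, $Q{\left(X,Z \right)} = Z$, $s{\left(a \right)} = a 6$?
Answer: $- \frac{91}{6358} \approx -0.014313$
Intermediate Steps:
$s{\left(a \right)} = 6 a$
$L{\left(O \right)} = 2 O$
$C{\left(G \right)} = 2 G$
$D = - \frac{6358}{91}$ ($D = -70 + \frac{2 \cdot 6 \left(-1\right)}{-91} = -70 + 2 \left(-6\right) \left(- \frac{1}{91}\right) = -70 - - \frac{12}{91} = -70 + \frac{12}{91} = - \frac{6358}{91} \approx -69.868$)
$\frac{1}{D} = \frac{1}{- \frac{6358}{91}} = - \frac{91}{6358}$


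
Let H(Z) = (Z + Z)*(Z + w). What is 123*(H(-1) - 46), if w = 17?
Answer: -9594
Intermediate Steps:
H(Z) = 2*Z*(17 + Z) (H(Z) = (Z + Z)*(Z + 17) = (2*Z)*(17 + Z) = 2*Z*(17 + Z))
123*(H(-1) - 46) = 123*(2*(-1)*(17 - 1) - 46) = 123*(2*(-1)*16 - 46) = 123*(-32 - 46) = 123*(-78) = -9594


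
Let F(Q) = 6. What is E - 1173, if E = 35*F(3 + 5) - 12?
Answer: -975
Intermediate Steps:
E = 198 (E = 35*6 - 12 = 210 - 12 = 198)
E - 1173 = 198 - 1173 = -975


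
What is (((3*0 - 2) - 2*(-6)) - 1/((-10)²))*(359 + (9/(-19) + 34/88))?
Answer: 299750949/83600 ≈ 3585.5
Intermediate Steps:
(((3*0 - 2) - 2*(-6)) - 1/((-10)²))*(359 + (9/(-19) + 34/88)) = (((0 - 2) + 12) - 1/100)*(359 + (9*(-1/19) + 34*(1/88))) = ((-2 + 12) - 1*1/100)*(359 + (-9/19 + 17/44)) = (10 - 1/100)*(359 - 73/836) = (999/100)*(300051/836) = 299750949/83600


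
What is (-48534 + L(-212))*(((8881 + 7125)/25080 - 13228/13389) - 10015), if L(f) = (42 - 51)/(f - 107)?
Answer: 2892716056815335829/5951053460 ≈ 4.8608e+8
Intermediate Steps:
L(f) = -9/(-107 + f)
(-48534 + L(-212))*(((8881 + 7125)/25080 - 13228/13389) - 10015) = (-48534 - 9/(-107 - 212))*(((8881 + 7125)/25080 - 13228/13389) - 10015) = (-48534 - 9/(-319))*((16006*(1/25080) - 13228*1/13389) - 10015) = (-48534 - 9*(-1/319))*((8003/12540 - 13228/13389) - 10015) = (-48534 + 9/319)*(-6525217/18655340 - 10015) = -15482337/319*(-186839755317/18655340) = 2892716056815335829/5951053460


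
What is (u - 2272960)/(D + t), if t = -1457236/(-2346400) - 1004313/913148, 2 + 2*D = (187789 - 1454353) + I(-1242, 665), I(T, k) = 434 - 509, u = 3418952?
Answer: -153463403407966400/84810009890013867 ≈ -1.8095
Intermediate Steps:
I(T, k) = -75
D = -1266641/2 (D = -1 + ((187789 - 1454353) - 75)/2 = -1 + (-1266564 - 75)/2 = -1 + (½)*(-1266639) = -1 - 1266639/2 = -1266641/2 ≈ -6.3332e+5)
t = -64115492767/133913154200 (t = -1457236*(-1/2346400) - 1004313*1/913148 = 364309/586600 - 1004313/913148 = -64115492767/133913154200 ≈ -0.47878)
(u - 2272960)/(D + t) = (3418952 - 2272960)/(-1266641/2 - 64115492767/133913154200) = 1145992/(-84810009890013867/133913154200) = 1145992*(-133913154200/84810009890013867) = -153463403407966400/84810009890013867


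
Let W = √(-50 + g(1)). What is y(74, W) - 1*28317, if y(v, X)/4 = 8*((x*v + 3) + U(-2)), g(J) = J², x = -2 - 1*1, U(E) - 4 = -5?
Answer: -35357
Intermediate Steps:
U(E) = -1 (U(E) = 4 - 5 = -1)
x = -3 (x = -2 - 1 = -3)
W = 7*I (W = √(-50 + 1²) = √(-50 + 1) = √(-49) = 7*I ≈ 7.0*I)
y(v, X) = 64 - 96*v (y(v, X) = 4*(8*((-3*v + 3) - 1)) = 4*(8*((3 - 3*v) - 1)) = 4*(8*(2 - 3*v)) = 4*(16 - 24*v) = 64 - 96*v)
y(74, W) - 1*28317 = (64 - 96*74) - 1*28317 = (64 - 7104) - 28317 = -7040 - 28317 = -35357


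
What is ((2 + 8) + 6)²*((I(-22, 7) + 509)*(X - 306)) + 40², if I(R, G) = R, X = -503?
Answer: -100858048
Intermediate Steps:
((2 + 8) + 6)²*((I(-22, 7) + 509)*(X - 306)) + 40² = ((2 + 8) + 6)²*((-22 + 509)*(-503 - 306)) + 40² = (10 + 6)²*(487*(-809)) + 1600 = 16²*(-393983) + 1600 = 256*(-393983) + 1600 = -100859648 + 1600 = -100858048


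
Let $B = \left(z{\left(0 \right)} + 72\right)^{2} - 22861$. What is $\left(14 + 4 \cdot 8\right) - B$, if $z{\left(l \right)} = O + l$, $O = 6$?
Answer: $16823$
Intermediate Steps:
$z{\left(l \right)} = 6 + l$
$B = -16777$ ($B = \left(\left(6 + 0\right) + 72\right)^{2} - 22861 = \left(6 + 72\right)^{2} - 22861 = 78^{2} - 22861 = 6084 - 22861 = -16777$)
$\left(14 + 4 \cdot 8\right) - B = \left(14 + 4 \cdot 8\right) - -16777 = \left(14 + 32\right) + 16777 = 46 + 16777 = 16823$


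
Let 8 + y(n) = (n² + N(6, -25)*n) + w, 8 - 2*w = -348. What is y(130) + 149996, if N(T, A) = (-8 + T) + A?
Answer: 163556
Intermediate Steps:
w = 178 (w = 4 - ½*(-348) = 4 + 174 = 178)
N(T, A) = -8 + A + T
y(n) = 170 + n² - 27*n (y(n) = -8 + ((n² + (-8 - 25 + 6)*n) + 178) = -8 + ((n² - 27*n) + 178) = -8 + (178 + n² - 27*n) = 170 + n² - 27*n)
y(130) + 149996 = (170 + 130² - 27*130) + 149996 = (170 + 16900 - 3510) + 149996 = 13560 + 149996 = 163556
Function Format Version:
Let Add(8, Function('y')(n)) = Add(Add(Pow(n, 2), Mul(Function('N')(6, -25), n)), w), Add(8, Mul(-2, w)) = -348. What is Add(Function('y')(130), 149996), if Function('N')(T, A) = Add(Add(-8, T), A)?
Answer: 163556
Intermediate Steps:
w = 178 (w = Add(4, Mul(Rational(-1, 2), -348)) = Add(4, 174) = 178)
Function('N')(T, A) = Add(-8, A, T)
Function('y')(n) = Add(170, Pow(n, 2), Mul(-27, n)) (Function('y')(n) = Add(-8, Add(Add(Pow(n, 2), Mul(Add(-8, -25, 6), n)), 178)) = Add(-8, Add(Add(Pow(n, 2), Mul(-27, n)), 178)) = Add(-8, Add(178, Pow(n, 2), Mul(-27, n))) = Add(170, Pow(n, 2), Mul(-27, n)))
Add(Function('y')(130), 149996) = Add(Add(170, Pow(130, 2), Mul(-27, 130)), 149996) = Add(Add(170, 16900, -3510), 149996) = Add(13560, 149996) = 163556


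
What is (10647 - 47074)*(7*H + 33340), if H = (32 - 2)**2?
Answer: -1443966280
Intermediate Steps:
H = 900 (H = 30**2 = 900)
(10647 - 47074)*(7*H + 33340) = (10647 - 47074)*(7*900 + 33340) = -36427*(6300 + 33340) = -36427*39640 = -1443966280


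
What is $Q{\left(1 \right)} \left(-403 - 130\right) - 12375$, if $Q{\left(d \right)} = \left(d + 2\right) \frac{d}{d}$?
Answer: $-13974$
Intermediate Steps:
$Q{\left(d \right)} = 2 + d$ ($Q{\left(d \right)} = \left(2 + d\right) 1 = 2 + d$)
$Q{\left(1 \right)} \left(-403 - 130\right) - 12375 = \left(2 + 1\right) \left(-403 - 130\right) - 12375 = 3 \left(-533\right) - 12375 = -1599 - 12375 = -13974$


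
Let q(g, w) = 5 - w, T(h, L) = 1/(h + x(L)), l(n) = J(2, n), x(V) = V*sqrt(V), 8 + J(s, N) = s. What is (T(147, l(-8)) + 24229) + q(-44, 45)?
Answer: 175975024/7275 + 2*I*sqrt(6)/7275 ≈ 24189.0 + 0.0006734*I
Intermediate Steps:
J(s, N) = -8 + s
x(V) = V**(3/2)
l(n) = -6 (l(n) = -8 + 2 = -6)
T(h, L) = 1/(h + L**(3/2))
(T(147, l(-8)) + 24229) + q(-44, 45) = (1/(147 + (-6)**(3/2)) + 24229) + (5 - 1*45) = (1/(147 - 6*I*sqrt(6)) + 24229) + (5 - 45) = (24229 + 1/(147 - 6*I*sqrt(6))) - 40 = 24189 + 1/(147 - 6*I*sqrt(6))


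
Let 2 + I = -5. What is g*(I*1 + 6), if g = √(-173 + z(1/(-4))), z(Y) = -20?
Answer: -I*√193 ≈ -13.892*I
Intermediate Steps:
I = -7 (I = -2 - 5 = -7)
g = I*√193 (g = √(-173 - 20) = √(-193) = I*√193 ≈ 13.892*I)
g*(I*1 + 6) = (I*√193)*(-7*1 + 6) = (I*√193)*(-7 + 6) = (I*√193)*(-1) = -I*√193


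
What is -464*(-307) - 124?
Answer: 142324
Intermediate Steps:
-464*(-307) - 124 = 142448 - 124 = 142324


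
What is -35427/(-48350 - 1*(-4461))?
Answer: 35427/43889 ≈ 0.80720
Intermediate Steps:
-35427/(-48350 - 1*(-4461)) = -35427/(-48350 + 4461) = -35427/(-43889) = -35427*(-1/43889) = 35427/43889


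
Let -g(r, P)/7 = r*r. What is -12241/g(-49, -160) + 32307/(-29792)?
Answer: -3638773/10218656 ≈ -0.35609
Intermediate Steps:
g(r, P) = -7*r² (g(r, P) = -7*r*r = -7*r²)
-12241/g(-49, -160) + 32307/(-29792) = -12241/((-7*(-49)²)) + 32307/(-29792) = -12241/((-7*2401)) + 32307*(-1/29792) = -12241/(-16807) - 32307/29792 = -12241*(-1/16807) - 32307/29792 = 12241/16807 - 32307/29792 = -3638773/10218656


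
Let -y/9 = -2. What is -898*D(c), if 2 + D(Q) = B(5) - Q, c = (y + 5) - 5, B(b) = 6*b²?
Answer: -116740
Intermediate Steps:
y = 18 (y = -9*(-2) = 18)
c = 18 (c = (18 + 5) - 5 = 23 - 5 = 18)
D(Q) = 148 - Q (D(Q) = -2 + (6*5² - Q) = -2 + (6*25 - Q) = -2 + (150 - Q) = 148 - Q)
-898*D(c) = -898*(148 - 1*18) = -898*(148 - 18) = -898*130 = -116740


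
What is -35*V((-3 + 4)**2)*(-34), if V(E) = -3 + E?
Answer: -2380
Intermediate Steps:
-35*V((-3 + 4)**2)*(-34) = -35*(-3 + (-3 + 4)**2)*(-34) = -35*(-3 + 1**2)*(-34) = -35*(-3 + 1)*(-34) = -35*(-2)*(-34) = 70*(-34) = -2380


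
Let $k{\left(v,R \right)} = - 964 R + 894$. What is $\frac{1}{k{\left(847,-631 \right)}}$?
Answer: $\frac{1}{609178} \approx 1.6416 \cdot 10^{-6}$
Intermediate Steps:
$k{\left(v,R \right)} = 894 - 964 R$
$\frac{1}{k{\left(847,-631 \right)}} = \frac{1}{894 - -608284} = \frac{1}{894 + 608284} = \frac{1}{609178}$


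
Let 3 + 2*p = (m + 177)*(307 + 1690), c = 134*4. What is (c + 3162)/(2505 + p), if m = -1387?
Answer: -7396/2411363 ≈ -0.0030671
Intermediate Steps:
c = 536
p = -2416373/2 (p = -3/2 + ((-1387 + 177)*(307 + 1690))/2 = -3/2 + (-1210*1997)/2 = -3/2 + (1/2)*(-2416370) = -3/2 - 1208185 = -2416373/2 ≈ -1.2082e+6)
(c + 3162)/(2505 + p) = (536 + 3162)/(2505 - 2416373/2) = 3698/(-2411363/2) = 3698*(-2/2411363) = -7396/2411363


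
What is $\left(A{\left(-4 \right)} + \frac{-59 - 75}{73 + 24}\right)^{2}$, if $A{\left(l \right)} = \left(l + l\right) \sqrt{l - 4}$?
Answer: $- \frac{4799452}{9409} + \frac{4288 i \sqrt{2}}{97} \approx -510.09 + 62.517 i$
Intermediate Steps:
$A{\left(l \right)} = 2 l \sqrt{-4 + l}$
$\left(A{\left(-4 \right)} + \frac{-59 - 75}{73 + 24}\right)^{2} = \left(2 \left(-4\right) \sqrt{-4 - 4} + \frac{-59 - 75}{73 + 24}\right)^{2} = \left(2 \left(-4\right) \sqrt{-8} - \frac{134}{97}\right)^{2} = \left(2 \left(-4\right) 2 i \sqrt{2} - \frac{134}{97}\right)^{2} = \left(- 16 i \sqrt{2} - \frac{134}{97}\right)^{2} = \left(- \frac{134}{97} - 16 i \sqrt{2}\right)^{2}$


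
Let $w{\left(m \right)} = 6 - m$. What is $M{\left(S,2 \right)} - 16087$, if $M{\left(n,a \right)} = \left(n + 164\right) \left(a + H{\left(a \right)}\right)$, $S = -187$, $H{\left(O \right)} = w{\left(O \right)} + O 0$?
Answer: $-16225$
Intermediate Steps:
$H{\left(O \right)} = 6 - O$ ($H{\left(O \right)} = \left(6 - O\right) + O 0 = \left(6 - O\right) + 0 = 6 - O$)
$M{\left(n,a \right)} = 984 + 6 n$ ($M{\left(n,a \right)} = \left(n + 164\right) \left(a - \left(-6 + a\right)\right) = \left(164 + n\right) 6 = 984 + 6 n$)
$M{\left(S,2 \right)} - 16087 = \left(984 + 6 \left(-187\right)\right) - 16087 = \left(984 - 1122\right) - 16087 = -138 - 16087 = -16225$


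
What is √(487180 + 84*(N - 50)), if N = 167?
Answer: 4*√31063 ≈ 704.99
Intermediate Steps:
√(487180 + 84*(N - 50)) = √(487180 + 84*(167 - 50)) = √(487180 + 84*117) = √(487180 + 9828) = √497008 = 4*√31063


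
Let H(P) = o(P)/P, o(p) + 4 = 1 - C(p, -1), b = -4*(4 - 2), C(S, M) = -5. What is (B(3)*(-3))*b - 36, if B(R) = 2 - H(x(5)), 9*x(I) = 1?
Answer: -420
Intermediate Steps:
b = -8 (b = -4*2 = -8)
x(I) = 1/9 (x(I) = (1/9)*1 = 1/9)
o(p) = 2 (o(p) = -4 + (1 - 1*(-5)) = -4 + (1 + 5) = -4 + 6 = 2)
H(P) = 2/P
B(R) = -16 (B(R) = 2 - 2/1/9 = 2 - 2*9 = 2 - 1*18 = 2 - 18 = -16)
(B(3)*(-3))*b - 36 = -16*(-3)*(-8) - 36 = 48*(-8) - 36 = -384 - 36 = -420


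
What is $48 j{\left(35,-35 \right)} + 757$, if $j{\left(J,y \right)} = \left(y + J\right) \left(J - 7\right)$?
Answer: $757$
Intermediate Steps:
$j{\left(J,y \right)} = \left(-7 + J\right) \left(J + y\right)$ ($j{\left(J,y \right)} = \left(J + y\right) \left(-7 + J\right) = \left(-7 + J\right) \left(J + y\right)$)
$48 j{\left(35,-35 \right)} + 757 = 48 \left(35^{2} - 245 - -245 + 35 \left(-35\right)\right) + 757 = 48 \left(1225 - 245 + 245 - 1225\right) + 757 = 48 \cdot 0 + 757 = 0 + 757 = 757$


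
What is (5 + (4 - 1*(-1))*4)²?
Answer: 625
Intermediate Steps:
(5 + (4 - 1*(-1))*4)² = (5 + (4 + 1)*4)² = (5 + 5*4)² = (5 + 20)² = 25² = 625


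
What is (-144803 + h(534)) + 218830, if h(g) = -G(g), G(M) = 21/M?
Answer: 13176799/178 ≈ 74027.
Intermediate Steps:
h(g) = -21/g
(-144803 + h(534)) + 218830 = (-144803 - 21/534) + 218830 = (-144803 - 21*1/534) + 218830 = (-144803 - 7/178) + 218830 = -25774941/178 + 218830 = 13176799/178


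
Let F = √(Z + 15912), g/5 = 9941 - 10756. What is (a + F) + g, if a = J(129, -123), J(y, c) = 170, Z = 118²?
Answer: -3905 + 2*√7459 ≈ -3732.3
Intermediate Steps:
Z = 13924
a = 170
g = -4075 (g = 5*(9941 - 10756) = 5*(-815) = -4075)
F = 2*√7459 (F = √(13924 + 15912) = √29836 = 2*√7459 ≈ 172.73)
(a + F) + g = (170 + 2*√7459) - 4075 = -3905 + 2*√7459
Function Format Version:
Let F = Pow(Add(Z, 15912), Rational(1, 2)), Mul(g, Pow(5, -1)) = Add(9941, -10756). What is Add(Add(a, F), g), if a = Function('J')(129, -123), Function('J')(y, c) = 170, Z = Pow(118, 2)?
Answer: Add(-3905, Mul(2, Pow(7459, Rational(1, 2)))) ≈ -3732.3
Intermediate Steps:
Z = 13924
a = 170
g = -4075 (g = Mul(5, Add(9941, -10756)) = Mul(5, -815) = -4075)
F = Mul(2, Pow(7459, Rational(1, 2))) (F = Pow(Add(13924, 15912), Rational(1, 2)) = Pow(29836, Rational(1, 2)) = Mul(2, Pow(7459, Rational(1, 2))) ≈ 172.73)
Add(Add(a, F), g) = Add(Add(170, Mul(2, Pow(7459, Rational(1, 2)))), -4075) = Add(-3905, Mul(2, Pow(7459, Rational(1, 2))))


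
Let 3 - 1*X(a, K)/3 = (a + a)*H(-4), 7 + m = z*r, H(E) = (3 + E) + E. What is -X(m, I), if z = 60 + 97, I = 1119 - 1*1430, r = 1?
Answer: -4509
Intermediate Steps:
H(E) = 3 + 2*E
I = -311 (I = 1119 - 1430 = -311)
z = 157
m = 150 (m = -7 + 157*1 = -7 + 157 = 150)
X(a, K) = 9 + 30*a (X(a, K) = 9 - 3*(a + a)*(3 + 2*(-4)) = 9 - 3*2*a*(3 - 8) = 9 - 3*2*a*(-5) = 9 - (-30)*a = 9 + 30*a)
-X(m, I) = -(9 + 30*150) = -(9 + 4500) = -1*4509 = -4509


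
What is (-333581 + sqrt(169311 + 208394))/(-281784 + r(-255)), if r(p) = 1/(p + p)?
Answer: 170126310/143709841 - 510*sqrt(377705)/143709841 ≈ 1.1816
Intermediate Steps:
r(p) = 1/(2*p)
(-333581 + sqrt(169311 + 208394))/(-281784 + r(-255)) = (-333581 + sqrt(169311 + 208394))/(-281784 + (1/2)/(-255)) = (-333581 + sqrt(377705))/(-281784 + (1/2)*(-1/255)) = (-333581 + sqrt(377705))/(-281784 - 1/510) = (-333581 + sqrt(377705))/(-143709841/510) = (-333581 + sqrt(377705))*(-510/143709841) = 170126310/143709841 - 510*sqrt(377705)/143709841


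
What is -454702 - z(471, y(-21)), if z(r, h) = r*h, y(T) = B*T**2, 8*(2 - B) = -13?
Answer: -9661235/8 ≈ -1.2077e+6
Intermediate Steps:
B = 29/8 (B = 2 - 1/8*(-13) = 2 + 13/8 = 29/8 ≈ 3.6250)
y(T) = 29*T**2/8
z(r, h) = h*r
-454702 - z(471, y(-21)) = -454702 - (29/8)*(-21)**2*471 = -454702 - (29/8)*441*471 = -454702 - 12789*471/8 = -454702 - 1*6023619/8 = -454702 - 6023619/8 = -9661235/8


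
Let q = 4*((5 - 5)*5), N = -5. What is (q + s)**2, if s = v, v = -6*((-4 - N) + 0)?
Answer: 36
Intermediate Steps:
v = -6 (v = -6*((-4 - 1*(-5)) + 0) = -6*((-4 + 5) + 0) = -6*(1 + 0) = -6*1 = -6)
q = 0 (q = 4*(0*5) = 4*0 = 0)
s = -6
(q + s)**2 = (0 - 6)**2 = (-6)**2 = 36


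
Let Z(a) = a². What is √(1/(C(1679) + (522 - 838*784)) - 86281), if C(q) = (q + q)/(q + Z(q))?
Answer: I*√26236355604456895599841/551434799 ≈ 293.74*I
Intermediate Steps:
C(q) = 2*q/(q + q²) (C(q) = (q + q)/(q + q²) = (2*q)/(q + q²) = 2*q/(q + q²))
√(1/(C(1679) + (522 - 838*784)) - 86281) = √(1/(2/(1 + 1679) + (522 - 838*784)) - 86281) = √(1/(2/1680 + (522 - 656992)) - 86281) = √(1/(2*(1/1680) - 656470) - 86281) = √(1/(1/840 - 656470) - 86281) = √(1/(-551434799/840) - 86281) = √(-840/551434799 - 86281) = √(-47578345893359/551434799) = I*√26236355604456895599841/551434799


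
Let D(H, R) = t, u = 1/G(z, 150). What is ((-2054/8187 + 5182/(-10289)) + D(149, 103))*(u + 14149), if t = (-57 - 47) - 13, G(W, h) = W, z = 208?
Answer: -29192064565523303/17521096944 ≈ -1.6661e+6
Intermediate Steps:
t = -117 (t = -104 - 13 = -117)
u = 1/208 ≈ 0.0048077
D(H, R) = -117
((-2054/8187 + 5182/(-10289)) + D(149, 103))*(u + 14149) = ((-2054/8187 + 5182/(-10289)) - 117)*(1/208 + 14149) = ((-2054*1/8187 + 5182*(-1/10289)) - 117)*(2942993/208) = ((-2054/8187 - 5182/10289) - 117)*(2942993/208) = (-63558640/84236043 - 117)*(2942993/208) = -9919175671/84236043*2942993/208 = -29192064565523303/17521096944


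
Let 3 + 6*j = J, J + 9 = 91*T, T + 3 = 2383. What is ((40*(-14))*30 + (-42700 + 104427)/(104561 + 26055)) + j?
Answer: 7560761725/391848 ≈ 19295.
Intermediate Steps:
T = 2380 (T = -3 + 2383 = 2380)
J = 216571 (J = -9 + 91*2380 = -9 + 216580 = 216571)
j = 108284/3 (j = -½ + (⅙)*216571 = -½ + 216571/6 = 108284/3 ≈ 36095.)
((40*(-14))*30 + (-42700 + 104427)/(104561 + 26055)) + j = ((40*(-14))*30 + (-42700 + 104427)/(104561 + 26055)) + 108284/3 = (-560*30 + 61727/130616) + 108284/3 = (-16800 + 61727*(1/130616)) + 108284/3 = (-16800 + 61727/130616) + 108284/3 = -2194287073/130616 + 108284/3 = 7560761725/391848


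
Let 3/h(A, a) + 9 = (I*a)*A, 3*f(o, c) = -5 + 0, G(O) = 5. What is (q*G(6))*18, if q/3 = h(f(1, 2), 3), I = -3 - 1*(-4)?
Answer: -405/7 ≈ -57.857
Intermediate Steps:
f(o, c) = -5/3 (f(o, c) = (-5 + 0)/3 = (1/3)*(-5) = -5/3)
I = 1 (I = -3 + 4 = 1)
h(A, a) = 3/(-9 + A*a) (h(A, a) = 3/(-9 + (1*a)*A) = 3/(-9 + a*A) = 3/(-9 + A*a))
q = -9/14 (q = 3*(3/(-9 - 5/3*3)) = 3*(3/(-9 - 5)) = 3*(3/(-14)) = 3*(3*(-1/14)) = 3*(-3/14) = -9/14 ≈ -0.64286)
(q*G(6))*18 = -9/14*5*18 = -45/14*18 = -405/7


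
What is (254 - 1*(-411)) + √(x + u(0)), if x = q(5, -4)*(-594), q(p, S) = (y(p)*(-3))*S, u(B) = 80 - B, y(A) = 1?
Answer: 665 + 2*I*√1762 ≈ 665.0 + 83.952*I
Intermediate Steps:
q(p, S) = -3*S (q(p, S) = (1*(-3))*S = -3*S)
x = -7128 (x = -3*(-4)*(-594) = 12*(-594) = -7128)
(254 - 1*(-411)) + √(x + u(0)) = (254 - 1*(-411)) + √(-7128 + (80 - 1*0)) = (254 + 411) + √(-7128 + (80 + 0)) = 665 + √(-7128 + 80) = 665 + √(-7048) = 665 + 2*I*√1762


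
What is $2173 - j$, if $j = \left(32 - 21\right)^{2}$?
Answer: $2052$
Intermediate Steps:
$j = 121$ ($j = 11^{2} = 121$)
$2173 - j = 2173 - 121 = 2052$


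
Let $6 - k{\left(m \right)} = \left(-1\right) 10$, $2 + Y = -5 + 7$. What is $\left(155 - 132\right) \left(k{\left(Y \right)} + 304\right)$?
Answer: $7360$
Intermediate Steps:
$Y = 0$ ($Y = -2 + \left(-5 + 7\right) = -2 + 2 = 0$)
$k{\left(m \right)} = 16$ ($k{\left(m \right)} = 6 - \left(-1\right) 10 = 6 - -10 = 6 + 10 = 16$)
$\left(155 - 132\right) \left(k{\left(Y \right)} + 304\right) = \left(155 - 132\right) \left(16 + 304\right) = 23 \cdot 320 = 7360$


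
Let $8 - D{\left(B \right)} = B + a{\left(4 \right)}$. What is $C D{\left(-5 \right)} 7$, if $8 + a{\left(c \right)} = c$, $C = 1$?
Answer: $119$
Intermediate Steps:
$a{\left(c \right)} = -8 + c$
$D{\left(B \right)} = 12 - B$ ($D{\left(B \right)} = 8 - \left(B + \left(-8 + 4\right)\right) = 8 - \left(B - 4\right) = 8 - \left(-4 + B\right) = 12 - B$)
$C D{\left(-5 \right)} 7 = 1 \left(12 - -5\right) 7 = 1 \left(12 + 5\right) 7 = 1 \cdot 17 \cdot 7 = 17 \cdot 7 = 119$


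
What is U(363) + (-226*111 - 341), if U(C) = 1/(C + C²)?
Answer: -3359720363/132132 ≈ -25427.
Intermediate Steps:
U(363) + (-226*111 - 341) = 1/(363*(1 + 363)) + (-226*111 - 341) = (1/363)/364 + (-25086 - 341) = (1/363)*(1/364) - 25427 = 1/132132 - 25427 = -3359720363/132132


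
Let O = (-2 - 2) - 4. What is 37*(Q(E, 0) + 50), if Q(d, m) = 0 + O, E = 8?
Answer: 1554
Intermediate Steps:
O = -8 (O = -4 - 4 = -8)
Q(d, m) = -8 (Q(d, m) = 0 - 8 = -8)
37*(Q(E, 0) + 50) = 37*(-8 + 50) = 37*42 = 1554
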